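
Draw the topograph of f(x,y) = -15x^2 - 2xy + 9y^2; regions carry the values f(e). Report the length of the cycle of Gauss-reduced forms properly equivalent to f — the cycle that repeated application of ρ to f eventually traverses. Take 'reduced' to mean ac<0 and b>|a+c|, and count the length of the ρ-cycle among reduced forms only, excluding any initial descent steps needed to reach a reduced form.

D = 544, ⌊√D⌋ = 23
descent: ρ → (9,20,-4)  [lands on river]
river: ρ → (-4,20,9)
river: ρ → (9,16,-8)
river: ρ → (-8,16,9)
ρ-cycle length = 4 (tail of 1 descent step not counted)

4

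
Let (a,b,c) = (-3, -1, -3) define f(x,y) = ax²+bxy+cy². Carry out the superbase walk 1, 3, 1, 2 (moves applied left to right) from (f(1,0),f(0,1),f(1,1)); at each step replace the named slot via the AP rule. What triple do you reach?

start (-3,-3,-7) = (f(1,0),f(0,1),f(1,1))
replace slot 1: 2·((-3)+(-7)) − (-3) = -17 → (-17,-3,-7)
replace slot 3: 2·((-17)+(-3)) − (-7) = -33 → (-17,-3,-33)
replace slot 1: 2·((-3)+(-33)) − (-17) = -55 → (-55,-3,-33)
replace slot 2: 2·((-55)+(-33)) − (-3) = -173 → (-55,-173,-33)

-55,-173,-33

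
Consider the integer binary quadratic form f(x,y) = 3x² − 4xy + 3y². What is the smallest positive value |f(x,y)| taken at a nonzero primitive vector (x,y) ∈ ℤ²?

translate: b→2 (≡-4 mod 6), so (3,-4,3)→(3,2,2)
flip: (3,2,2)→(2,-2,3)
translate: b→2 (≡-2 mod 4), so (2,-2,3)→(2,2,3)
reduced (well bottom): (2,2,3) with a≤c, −a<b≤a
well minimum = a = 2

2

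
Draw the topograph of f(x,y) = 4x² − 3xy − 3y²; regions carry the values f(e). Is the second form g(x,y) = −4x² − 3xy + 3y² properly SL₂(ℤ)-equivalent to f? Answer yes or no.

D₁ = 57, D₂ = 57
river cycle of f (length 6): (-3, 3, 4), (4, 5, -2), (-2, 7, 1), (1, 7, -2), (-2, 5, 4), (4, 3, -3)
river cycle of g (length 6): (3, 3, -4), (-4, 5, 2), (2, 7, -1), (-1, 7, 2), (2, 5, -4), (-4, 3, 3)
cycles differ ⇒ inequivalent

no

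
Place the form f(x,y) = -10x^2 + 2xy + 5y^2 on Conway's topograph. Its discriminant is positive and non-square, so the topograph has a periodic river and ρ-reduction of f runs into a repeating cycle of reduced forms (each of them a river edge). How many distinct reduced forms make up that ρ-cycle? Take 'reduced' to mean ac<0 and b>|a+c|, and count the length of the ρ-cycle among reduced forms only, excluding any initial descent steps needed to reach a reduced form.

D = 204, ⌊√D⌋ = 14
descent: ρ → (5,8,-7)  [lands on river]
river: ρ → (-7,6,6)
river: ρ → (6,6,-7)
river: ρ → (-7,8,5)
river: ρ → (5,12,-3)
river: ρ → (-3,12,5)
ρ-cycle length = 6 (tail of 1 descent step not counted)

6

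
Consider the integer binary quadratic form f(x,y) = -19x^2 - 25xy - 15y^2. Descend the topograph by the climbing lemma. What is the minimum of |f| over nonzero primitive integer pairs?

translate: b→-13 (≡25 mod 38), so (19,25,15)→(19,-13,9)
flip: (19,-13,9)→(9,13,19)
translate: b→-5 (≡13 mod 18), so (9,13,19)→(9,-5,15)
reduced (well bottom): (9,-5,15) with a≤c, −a<b≤a
well minimum |f| = |-9| = 9 (negative-definite)

9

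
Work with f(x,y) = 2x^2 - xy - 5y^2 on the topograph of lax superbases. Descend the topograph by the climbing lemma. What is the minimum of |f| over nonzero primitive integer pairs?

descent: ρ → (-5,1,2)
descent: ρ → (2,3,-4)  [lands on river]
river: ρ → (-4,5,1)
river: ρ → (1,5,-4)
river: ρ → (-4,3,2)
river: ρ → (2,5,-2)
river: ρ → (-2,3,4)
river: ρ → (4,5,-1)
river: ρ → (-1,5,4)
river: ρ → (4,3,-2)
river: ρ → (-2,5,2)
closes: descent 2, river 10
min |a| on river = 1

1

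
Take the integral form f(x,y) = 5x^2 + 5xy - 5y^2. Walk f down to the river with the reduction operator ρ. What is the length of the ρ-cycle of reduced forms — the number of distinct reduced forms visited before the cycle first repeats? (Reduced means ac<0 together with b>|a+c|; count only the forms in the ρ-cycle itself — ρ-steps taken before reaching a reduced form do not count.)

D = 125, ⌊√D⌋ = 11
river: ρ → (-5,5,5)
river: ρ → (5,5,-5)
ρ-cycle length = 2 (tail of 0 descent steps not counted)

2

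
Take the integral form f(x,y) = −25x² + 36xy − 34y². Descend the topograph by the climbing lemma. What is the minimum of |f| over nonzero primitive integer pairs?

translate: b→14 (≡-36 mod 50), so (25,-36,34)→(25,14,23)
flip: (25,14,23)→(23,-14,25)
reduced (well bottom): (23,-14,25) with a≤c, −a<b≤a
well minimum |f| = |-23| = 23 (negative-definite)

23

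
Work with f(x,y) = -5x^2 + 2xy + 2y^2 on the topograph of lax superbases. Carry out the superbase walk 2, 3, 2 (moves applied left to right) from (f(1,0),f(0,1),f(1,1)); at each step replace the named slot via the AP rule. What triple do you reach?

start (-5,2,-1) = (f(1,0),f(0,1),f(1,1))
replace slot 2: 2·((-5)+(-1)) − 2 = -14 → (-5,-14,-1)
replace slot 3: 2·((-5)+(-14)) − (-1) = -37 → (-5,-14,-37)
replace slot 2: 2·((-5)+(-37)) − (-14) = -70 → (-5,-70,-37)

-5,-70,-37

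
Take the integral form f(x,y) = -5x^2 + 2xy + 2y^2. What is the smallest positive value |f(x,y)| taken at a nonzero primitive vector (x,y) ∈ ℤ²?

descent: ρ → (2,6,-1)  [lands on river]
river: ρ → (-1,6,2)
closes: descent 1, river 2
min |a| on river = 1

1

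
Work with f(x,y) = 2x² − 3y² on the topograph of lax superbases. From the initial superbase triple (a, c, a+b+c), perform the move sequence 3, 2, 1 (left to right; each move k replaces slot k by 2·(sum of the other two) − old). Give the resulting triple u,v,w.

start (2,-3,-1) = (f(1,0),f(0,1),f(1,1))
replace slot 3: 2·(2+(-3)) − (-1) = -1 → (2,-3,-1)
replace slot 2: 2·(2+(-1)) − (-3) = 5 → (2,5,-1)
replace slot 1: 2·(5+(-1)) − 2 = 6 → (6,5,-1)

6,5,-1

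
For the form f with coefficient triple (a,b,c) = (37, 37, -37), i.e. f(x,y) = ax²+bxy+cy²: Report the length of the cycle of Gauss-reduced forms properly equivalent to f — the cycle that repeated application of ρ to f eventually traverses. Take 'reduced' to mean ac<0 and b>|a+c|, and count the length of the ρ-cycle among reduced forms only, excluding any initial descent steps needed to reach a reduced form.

D = 6845, ⌊√D⌋ = 82
river: ρ → (-37,37,37)
river: ρ → (37,37,-37)
ρ-cycle length = 2 (tail of 0 descent steps not counted)

2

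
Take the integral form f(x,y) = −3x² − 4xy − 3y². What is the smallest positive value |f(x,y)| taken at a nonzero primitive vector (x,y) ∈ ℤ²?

translate: b→-2 (≡4 mod 6), so (3,4,3)→(3,-2,2)
flip: (3,-2,2)→(2,2,3)
reduced (well bottom): (2,2,3) with a≤c, −a<b≤a
well minimum |f| = |-2| = 2 (negative-definite)

2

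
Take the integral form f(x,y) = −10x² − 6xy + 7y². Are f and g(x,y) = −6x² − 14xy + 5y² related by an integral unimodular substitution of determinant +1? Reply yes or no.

D₁ = 316, D₂ = 316
river cycle of f (length 6): (7, 6, -10), (-10, 14, 3), (3, 16, -5), (-5, 14, 6), (6, 10, -9), (-9, 8, 7)
river cycle of g (length 6): (5, 14, -6), (-6, 10, 9), (9, 8, -7), (-7, 6, 10), (10, 14, -3), (-3, 16, 5)
cycles differ ⇒ inequivalent

no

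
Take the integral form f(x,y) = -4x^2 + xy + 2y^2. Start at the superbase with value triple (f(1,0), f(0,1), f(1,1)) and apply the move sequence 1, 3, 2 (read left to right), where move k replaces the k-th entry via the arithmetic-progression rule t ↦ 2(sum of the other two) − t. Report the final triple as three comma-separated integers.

start (-4,2,-1) = (f(1,0),f(0,1),f(1,1))
replace slot 1: 2·(2+(-1)) − (-4) = 6 → (6,2,-1)
replace slot 3: 2·(6+2) − (-1) = 17 → (6,2,17)
replace slot 2: 2·(6+17) − 2 = 44 → (6,44,17)

6,44,17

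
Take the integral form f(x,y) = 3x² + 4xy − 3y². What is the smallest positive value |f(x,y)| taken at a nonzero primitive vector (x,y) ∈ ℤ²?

river: ρ → (-3,2,4)
river: ρ → (4,6,-1)
river: ρ → (-1,6,4)
river: ρ → (4,2,-3)
river: ρ → (-3,4,3)
river: ρ → (3,2,-4)
river: ρ → (-4,6,1)
river: ρ → (1,6,-4)
river: ρ → (-4,2,3)
river: ρ → (3,4,-3)
closes: descent 0, river 10
min |a| on river = 1

1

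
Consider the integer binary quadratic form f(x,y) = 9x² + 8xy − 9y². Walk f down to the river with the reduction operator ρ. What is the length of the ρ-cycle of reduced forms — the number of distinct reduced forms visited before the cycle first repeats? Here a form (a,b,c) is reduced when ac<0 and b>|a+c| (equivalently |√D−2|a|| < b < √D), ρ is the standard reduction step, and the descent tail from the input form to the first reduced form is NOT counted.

D = 388, ⌊√D⌋ = 19
river: ρ → (-9,10,8)
river: ρ → (8,6,-11)
river: ρ → (-11,16,3)
river: ρ → (3,14,-16)
river: ρ → (-16,18,1)
river: ρ → (1,18,-16)
river: ρ → (-16,14,3)
river: ρ → (3,16,-11)
river: ρ → (-11,6,8)
river: ρ → (8,10,-9)
river: ρ → (-9,8,9)
river: ρ → (9,10,-8)
river: ρ → (-8,6,11)
river: ρ → (11,16,-3)
river: ρ → (-3,14,16)
river: ρ → (16,18,-1)
river: ρ → (-1,18,16)
river: ρ → (16,14,-3)
river: ρ → (-3,16,11)
river: ρ → (11,6,-8)
river: ρ → (-8,10,9)
river: ρ → (9,8,-9)
ρ-cycle length = 22 (tail of 0 descent steps not counted)

22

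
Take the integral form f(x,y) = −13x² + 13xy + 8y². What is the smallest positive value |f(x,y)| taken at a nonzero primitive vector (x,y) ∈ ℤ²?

river: ρ → (8,19,-7)
river: ρ → (-7,23,2)
river: ρ → (2,21,-18)
river: ρ → (-18,15,5)
river: ρ → (5,15,-18)
river: ρ → (-18,21,2)
river: ρ → (2,23,-7)
river: ρ → (-7,19,8)
river: ρ → (8,13,-13)
river: ρ → (-13,13,8)
closes: descent 0, river 10
min |a| on river = 2

2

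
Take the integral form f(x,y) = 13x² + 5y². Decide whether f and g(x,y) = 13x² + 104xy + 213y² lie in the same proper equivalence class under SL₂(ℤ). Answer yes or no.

D₁ = -260, D₂ = -260
f: flip: (13,0,5)→(5,0,13)
f: reduced (well bottom): (5,0,13) with a≤c, −a<b≤a
g: translate: b→0 (≡104 mod 26), so (13,104,213)→(13,0,5)
g: flip: (13,0,5)→(5,0,13)
g: reduced (well bottom): (5,0,13) with a≤c, −a<b≤a
reduced forms (5, 0, 13) vs (5, 0, 13) ⇒ equivalent

yes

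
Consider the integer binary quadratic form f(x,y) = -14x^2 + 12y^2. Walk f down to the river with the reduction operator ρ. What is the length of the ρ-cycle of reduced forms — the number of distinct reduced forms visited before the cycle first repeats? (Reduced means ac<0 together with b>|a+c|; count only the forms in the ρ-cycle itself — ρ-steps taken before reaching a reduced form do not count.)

D = 672, ⌊√D⌋ = 25
descent: ρ → (12,24,-2)  [lands on river]
river: ρ → (-2,24,12)
ρ-cycle length = 2 (tail of 1 descent step not counted)

2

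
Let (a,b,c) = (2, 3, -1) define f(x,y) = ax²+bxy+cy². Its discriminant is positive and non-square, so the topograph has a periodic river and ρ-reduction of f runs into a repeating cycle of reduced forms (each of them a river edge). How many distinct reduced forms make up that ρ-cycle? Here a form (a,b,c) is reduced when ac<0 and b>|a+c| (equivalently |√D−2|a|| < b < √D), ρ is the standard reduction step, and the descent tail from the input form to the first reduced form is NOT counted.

D = 17, ⌊√D⌋ = 4
river: ρ → (-1,3,2)
river: ρ → (2,1,-2)
river: ρ → (-2,3,1)
river: ρ → (1,3,-2)
river: ρ → (-2,1,2)
river: ρ → (2,3,-1)
ρ-cycle length = 6 (tail of 0 descent steps not counted)

6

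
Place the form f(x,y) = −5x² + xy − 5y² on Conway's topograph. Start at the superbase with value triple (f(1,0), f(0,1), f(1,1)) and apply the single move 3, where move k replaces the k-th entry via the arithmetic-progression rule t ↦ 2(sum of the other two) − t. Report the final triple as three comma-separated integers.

start (-5,-5,-9) = (f(1,0),f(0,1),f(1,1))
replace slot 3: 2·((-5)+(-5)) − (-9) = -11 → (-5,-5,-11)

-5,-5,-11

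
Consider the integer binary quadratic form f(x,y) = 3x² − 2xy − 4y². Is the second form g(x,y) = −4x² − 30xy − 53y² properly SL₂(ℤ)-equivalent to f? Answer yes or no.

D₁ = 52, D₂ = 52
river cycle of f (length 10): (-4, 2, 3), (3, 4, -3), (-3, 2, 4), (4, 6, -1), (-1, 6, 4), (4, 2, -3), (-3, 4, 3), (3, 2, -4), (-4, 6, 1), (1, 6, -4)
river cycle of g (length 10): (-4, 2, 3), (3, 4, -3), (-3, 2, 4), (4, 6, -1), (-1, 6, 4), (4, 2, -3), (-3, 4, 3), (3, 2, -4), (-4, 6, 1), (1, 6, -4)
cycles coincide ⇒ equivalent

yes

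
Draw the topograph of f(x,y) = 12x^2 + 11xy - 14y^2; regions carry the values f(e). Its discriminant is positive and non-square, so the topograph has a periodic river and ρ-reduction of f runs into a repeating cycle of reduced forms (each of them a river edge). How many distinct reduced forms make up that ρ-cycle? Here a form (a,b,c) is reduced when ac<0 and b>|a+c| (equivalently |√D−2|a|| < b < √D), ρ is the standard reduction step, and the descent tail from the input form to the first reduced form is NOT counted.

D = 793, ⌊√D⌋ = 28
river: ρ → (-14,17,9)
river: ρ → (9,19,-12)
river: ρ → (-12,5,16)
river: ρ → (16,27,-1)
river: ρ → (-1,27,16)
river: ρ → (16,5,-12)
river: ρ → (-12,19,9)
river: ρ → (9,17,-14)
river: ρ → (-14,11,12)
river: ρ → (12,13,-13)
river: ρ → (-13,13,12)
river: ρ → (12,11,-14)
ρ-cycle length = 12 (tail of 0 descent steps not counted)

12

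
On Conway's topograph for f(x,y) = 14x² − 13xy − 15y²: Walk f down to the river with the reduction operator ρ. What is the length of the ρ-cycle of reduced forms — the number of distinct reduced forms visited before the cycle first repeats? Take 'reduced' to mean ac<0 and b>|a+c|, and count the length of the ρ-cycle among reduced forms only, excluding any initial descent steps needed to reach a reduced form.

D = 1009, ⌊√D⌋ = 31
descent: ρ → (-15,13,14)  [lands on river]
river: ρ → (14,15,-14)
river: ρ → (-14,13,15)
river: ρ → (15,17,-12)
river: ρ → (-12,31,1)
river: ρ → (1,31,-12)
river: ρ → (-12,17,15)
river: ρ → (15,13,-14)
river: ρ → (-14,15,14)
river: ρ → (14,13,-15)
river: ρ → (-15,17,12)
river: ρ → (12,31,-1)
river: ρ → (-1,31,12)
river: ρ → (12,17,-15)
ρ-cycle length = 14 (tail of 1 descent step not counted)

14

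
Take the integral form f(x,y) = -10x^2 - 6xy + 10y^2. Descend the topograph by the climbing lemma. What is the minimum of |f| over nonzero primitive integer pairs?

descent: ρ → (10,6,-10)  [lands on river]
river: ρ → (-10,14,6)
river: ρ → (6,10,-14)
river: ρ → (-14,18,2)
river: ρ → (2,18,-14)
river: ρ → (-14,10,6)
river: ρ → (6,14,-10)
river: ρ → (-10,6,10)
river: ρ → (10,14,-6)
river: ρ → (-6,10,14)
river: ρ → (14,18,-2)
river: ρ → (-2,18,14)
river: ρ → (14,10,-6)
river: ρ → (-6,14,10)
closes: descent 1, river 14
min |a| on river = 2

2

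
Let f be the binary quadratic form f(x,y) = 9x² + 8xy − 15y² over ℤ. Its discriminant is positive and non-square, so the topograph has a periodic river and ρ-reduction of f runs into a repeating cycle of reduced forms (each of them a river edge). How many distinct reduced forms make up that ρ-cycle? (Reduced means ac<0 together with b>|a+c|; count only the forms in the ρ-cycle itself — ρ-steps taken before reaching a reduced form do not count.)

D = 604, ⌊√D⌋ = 24
river: ρ → (-15,22,2)
river: ρ → (2,22,-15)
river: ρ → (-15,8,9)
river: ρ → (9,10,-14)
river: ρ → (-14,18,5)
river: ρ → (5,22,-6)
river: ρ → (-6,14,17)
river: ρ → (17,20,-3)
river: ρ → (-3,22,10)
river: ρ → (10,18,-7)
river: ρ → (-7,24,1)
river: ρ → (1,24,-7)
river: ρ → (-7,18,10)
river: ρ → (10,22,-3)
river: ρ → (-3,20,17)
river: ρ → (17,14,-6)
river: ρ → (-6,22,5)
river: ρ → (5,18,-14)
river: ρ → (-14,10,9)
river: ρ → (9,8,-15)
ρ-cycle length = 20 (tail of 0 descent steps not counted)

20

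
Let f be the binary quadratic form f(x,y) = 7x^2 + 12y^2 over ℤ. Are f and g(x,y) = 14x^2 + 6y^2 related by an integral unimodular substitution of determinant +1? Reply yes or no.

D₁ = -336, D₂ = -336
f: reduced (well bottom): (7,0,12) with a≤c, −a<b≤a
g: flip: (14,0,6)→(6,0,14)
g: reduced (well bottom): (6,0,14) with a≤c, −a<b≤a
reduced forms (7, 0, 12) vs (6, 0, 14) ⇒ inequivalent

no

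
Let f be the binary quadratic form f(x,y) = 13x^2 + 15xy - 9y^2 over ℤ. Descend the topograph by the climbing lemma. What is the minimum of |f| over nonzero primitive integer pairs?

river: ρ → (-9,21,7)
river: ρ → (7,21,-9)
river: ρ → (-9,15,13)
river: ρ → (13,11,-11)
river: ρ → (-11,11,13)
river: ρ → (13,15,-9)
closes: descent 0, river 6
min |a| on river = 7

7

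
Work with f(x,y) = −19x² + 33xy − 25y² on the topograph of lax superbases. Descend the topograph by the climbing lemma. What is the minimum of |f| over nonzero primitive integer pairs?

translate: b→5 (≡-33 mod 38), so (19,-33,25)→(19,5,11)
flip: (19,5,11)→(11,-5,19)
reduced (well bottom): (11,-5,19) with a≤c, −a<b≤a
well minimum |f| = |-11| = 11 (negative-definite)

11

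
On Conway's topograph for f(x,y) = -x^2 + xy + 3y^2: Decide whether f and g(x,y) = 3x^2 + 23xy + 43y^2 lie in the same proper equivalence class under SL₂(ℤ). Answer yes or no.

D₁ = 13, D₂ = 13
river cycle of f (length 2): (-1, 3, 1), (1, 3, -1)
river cycle of g (length 2): (-1, 3, 1), (1, 3, -1)
cycles coincide ⇒ equivalent

yes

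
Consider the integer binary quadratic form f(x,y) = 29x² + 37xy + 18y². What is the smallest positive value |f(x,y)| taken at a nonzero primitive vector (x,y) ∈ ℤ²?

translate: b→-21 (≡37 mod 58), so (29,37,18)→(29,-21,10)
flip: (29,-21,10)→(10,21,29)
translate: b→1 (≡21 mod 20), so (10,21,29)→(10,1,18)
reduced (well bottom): (10,1,18) with a≤c, −a<b≤a
well minimum = a = 10

10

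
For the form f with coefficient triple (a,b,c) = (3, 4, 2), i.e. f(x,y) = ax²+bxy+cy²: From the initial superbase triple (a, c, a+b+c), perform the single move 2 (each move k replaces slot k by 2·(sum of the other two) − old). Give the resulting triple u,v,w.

start (3,2,9) = (f(1,0),f(0,1),f(1,1))
replace slot 2: 2·(3+9) − 2 = 22 → (3,22,9)

3,22,9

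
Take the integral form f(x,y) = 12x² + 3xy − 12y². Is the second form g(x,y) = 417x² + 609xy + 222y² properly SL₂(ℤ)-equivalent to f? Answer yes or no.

D₁ = 585, D₂ = 585
river cycle of f (length 6): (-12, 21, 3), (3, 21, -12), (-12, 3, 12), (12, 21, -3), (-3, 21, 12), (12, 3, -12)
river cycle of g (length 6): (-3, 21, 12), (12, 3, -12), (-12, 21, 3), (3, 21, -12), (-12, 3, 12), (12, 21, -3)
cycles coincide ⇒ equivalent

yes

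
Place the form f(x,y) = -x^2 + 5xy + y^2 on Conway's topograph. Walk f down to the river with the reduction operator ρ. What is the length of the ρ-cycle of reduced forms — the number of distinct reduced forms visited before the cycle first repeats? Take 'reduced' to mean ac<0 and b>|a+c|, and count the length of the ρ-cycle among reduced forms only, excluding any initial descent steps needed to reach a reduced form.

D = 29, ⌊√D⌋ = 5
river: ρ → (1,5,-1)
river: ρ → (-1,5,1)
ρ-cycle length = 2 (tail of 0 descent steps not counted)

2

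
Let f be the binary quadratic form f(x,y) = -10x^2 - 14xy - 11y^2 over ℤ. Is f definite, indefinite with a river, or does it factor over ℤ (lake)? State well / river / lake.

D = b²−4ac = (-14)² − 4·(-10)·(-11) = -244
D < 0 ⇒ definite ⇒ every region one sign ⇒ single well

well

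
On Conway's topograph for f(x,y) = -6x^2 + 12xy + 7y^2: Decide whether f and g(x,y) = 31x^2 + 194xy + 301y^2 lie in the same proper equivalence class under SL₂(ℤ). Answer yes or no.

D₁ = 312, D₂ = 312
river cycle of f (length 4): (7, 16, -2), (-2, 16, 7), (7, 12, -6), (-6, 12, 7)
river cycle of g (length 4): (-2, 16, 7), (7, 12, -6), (-6, 12, 7), (7, 16, -2)
cycles coincide ⇒ equivalent

yes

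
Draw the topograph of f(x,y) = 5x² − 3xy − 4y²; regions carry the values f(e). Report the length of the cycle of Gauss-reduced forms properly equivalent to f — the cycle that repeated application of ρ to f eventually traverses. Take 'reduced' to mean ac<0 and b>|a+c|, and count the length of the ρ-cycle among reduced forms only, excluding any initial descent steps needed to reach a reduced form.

D = 89, ⌊√D⌋ = 9
descent: ρ → (-4,3,5)  [lands on river]
river: ρ → (5,7,-2)
river: ρ → (-2,9,1)
river: ρ → (1,9,-2)
river: ρ → (-2,7,5)
river: ρ → (5,3,-4)
river: ρ → (-4,5,4)
river: ρ → (4,3,-5)
river: ρ → (-5,7,2)
river: ρ → (2,9,-1)
river: ρ → (-1,9,2)
river: ρ → (2,7,-5)
river: ρ → (-5,3,4)
river: ρ → (4,5,-4)
ρ-cycle length = 14 (tail of 1 descent step not counted)

14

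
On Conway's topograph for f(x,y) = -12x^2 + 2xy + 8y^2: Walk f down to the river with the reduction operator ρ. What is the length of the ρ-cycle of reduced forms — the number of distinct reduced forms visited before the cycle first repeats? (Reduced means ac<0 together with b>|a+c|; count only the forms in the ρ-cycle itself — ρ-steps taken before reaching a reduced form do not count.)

D = 388, ⌊√D⌋ = 19
descent: ρ → (8,14,-6)  [lands on river]
river: ρ → (-6,10,12)
river: ρ → (12,14,-4)
river: ρ → (-4,18,4)
river: ρ → (4,14,-12)
river: ρ → (-12,10,6)
river: ρ → (6,14,-8)
river: ρ → (-8,18,2)
river: ρ → (2,18,-8)
river: ρ → (-8,14,6)
river: ρ → (6,10,-12)
river: ρ → (-12,14,4)
river: ρ → (4,18,-4)
river: ρ → (-4,14,12)
river: ρ → (12,10,-6)
river: ρ → (-6,14,8)
river: ρ → (8,18,-2)
river: ρ → (-2,18,8)
ρ-cycle length = 18 (tail of 1 descent step not counted)

18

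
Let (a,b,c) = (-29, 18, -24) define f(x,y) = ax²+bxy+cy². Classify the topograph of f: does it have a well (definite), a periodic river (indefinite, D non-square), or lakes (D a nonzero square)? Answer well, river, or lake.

D = b²−4ac = 18² − 4·(-29)·(-24) = -2460
D < 0 ⇒ definite ⇒ every region one sign ⇒ single well

well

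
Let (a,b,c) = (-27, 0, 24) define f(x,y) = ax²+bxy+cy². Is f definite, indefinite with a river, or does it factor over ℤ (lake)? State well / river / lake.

D = b²−4ac = 0² − 4·(-27)·24 = 2592
D > 0 non-square ⇒ indefinite ⇒ periodic river

river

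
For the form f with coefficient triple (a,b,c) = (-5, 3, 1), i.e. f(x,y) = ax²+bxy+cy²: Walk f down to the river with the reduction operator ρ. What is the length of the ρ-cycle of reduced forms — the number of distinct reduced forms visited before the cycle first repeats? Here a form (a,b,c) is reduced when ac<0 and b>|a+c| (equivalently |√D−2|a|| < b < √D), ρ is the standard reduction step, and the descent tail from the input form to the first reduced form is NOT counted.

D = 29, ⌊√D⌋ = 5
descent: ρ → (1,5,-1)  [lands on river]
river: ρ → (-1,5,1)
ρ-cycle length = 2 (tail of 1 descent step not counted)

2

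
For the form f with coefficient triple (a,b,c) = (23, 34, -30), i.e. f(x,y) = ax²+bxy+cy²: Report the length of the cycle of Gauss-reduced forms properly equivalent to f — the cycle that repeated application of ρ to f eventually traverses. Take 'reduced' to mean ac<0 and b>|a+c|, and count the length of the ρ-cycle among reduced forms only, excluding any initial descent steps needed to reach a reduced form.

D = 3916, ⌊√D⌋ = 62
river: ρ → (-30,26,27)
river: ρ → (27,28,-29)
river: ρ → (-29,30,26)
river: ρ → (26,22,-33)
river: ρ → (-33,44,15)
river: ρ → (15,46,-30)
river: ρ → (-30,14,31)
river: ρ → (31,48,-13)
river: ρ → (-13,56,15)
river: ρ → (15,34,-46)
river: ρ → (-46,58,3)
river: ρ → (3,62,-6)
river: ρ → (-6,58,23)
river: ρ → (23,34,-30)
ρ-cycle length = 14 (tail of 0 descent steps not counted)

14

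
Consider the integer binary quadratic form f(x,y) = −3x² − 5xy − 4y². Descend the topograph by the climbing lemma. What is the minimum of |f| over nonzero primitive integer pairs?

translate: b→-1 (≡5 mod 6), so (3,5,4)→(3,-1,2)
flip: (3,-1,2)→(2,1,3)
reduced (well bottom): (2,1,3) with a≤c, −a<b≤a
well minimum |f| = |-2| = 2 (negative-definite)

2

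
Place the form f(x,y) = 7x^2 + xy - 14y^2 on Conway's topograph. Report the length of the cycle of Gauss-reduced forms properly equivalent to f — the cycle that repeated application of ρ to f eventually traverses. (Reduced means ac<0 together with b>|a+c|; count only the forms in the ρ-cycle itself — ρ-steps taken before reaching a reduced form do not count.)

D = 393, ⌊√D⌋ = 19
descent: ρ → (-14,-1,7)
descent: ρ → (7,15,-6)  [lands on river]
river: ρ → (-6,9,13)
river: ρ → (13,17,-2)
river: ρ → (-2,19,4)
river: ρ → (4,13,-14)
river: ρ → (-14,15,3)
river: ρ → (3,15,-14)
river: ρ → (-14,13,4)
river: ρ → (4,19,-2)
river: ρ → (-2,17,13)
river: ρ → (13,9,-6)
river: ρ → (-6,15,7)
river: ρ → (7,13,-8)
river: ρ → (-8,19,1)
river: ρ → (1,19,-8)
river: ρ → (-8,13,7)
ρ-cycle length = 16 (tail of 2 descent steps not counted)

16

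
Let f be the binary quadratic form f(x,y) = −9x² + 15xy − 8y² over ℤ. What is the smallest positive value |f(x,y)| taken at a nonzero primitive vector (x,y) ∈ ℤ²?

translate: b→3 (≡-15 mod 18), so (9,-15,8)→(9,3,2)
flip: (9,3,2)→(2,-3,9)
translate: b→1 (≡-3 mod 4), so (2,-3,9)→(2,1,8)
reduced (well bottom): (2,1,8) with a≤c, −a<b≤a
well minimum |f| = |-2| = 2 (negative-definite)

2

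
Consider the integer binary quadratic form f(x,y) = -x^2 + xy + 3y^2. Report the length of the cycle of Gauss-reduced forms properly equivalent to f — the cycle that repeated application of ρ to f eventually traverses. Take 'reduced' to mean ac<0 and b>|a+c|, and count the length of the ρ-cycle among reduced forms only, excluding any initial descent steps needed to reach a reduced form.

D = 13, ⌊√D⌋ = 3
descent: ρ → (3,-1,-1)
descent: ρ → (-1,3,1)  [lands on river]
river: ρ → (1,3,-1)
ρ-cycle length = 2 (tail of 2 descent steps not counted)

2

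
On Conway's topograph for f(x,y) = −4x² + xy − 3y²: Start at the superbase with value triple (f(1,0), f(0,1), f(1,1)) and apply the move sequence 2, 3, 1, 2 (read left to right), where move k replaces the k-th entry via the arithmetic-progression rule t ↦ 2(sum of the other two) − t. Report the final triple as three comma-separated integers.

start (-4,-3,-6) = (f(1,0),f(0,1),f(1,1))
replace slot 2: 2·((-4)+(-6)) − (-3) = -17 → (-4,-17,-6)
replace slot 3: 2·((-4)+(-17)) − (-6) = -36 → (-4,-17,-36)
replace slot 1: 2·((-17)+(-36)) − (-4) = -102 → (-102,-17,-36)
replace slot 2: 2·((-102)+(-36)) − (-17) = -259 → (-102,-259,-36)

-102,-259,-36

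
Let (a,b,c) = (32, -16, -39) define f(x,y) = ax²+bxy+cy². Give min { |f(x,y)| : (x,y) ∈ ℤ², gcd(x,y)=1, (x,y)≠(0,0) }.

descent: ρ → (-39,16,32)  [lands on river]
river: ρ → (32,48,-23)
river: ρ → (-23,44,36)
river: ρ → (36,28,-31)
river: ρ → (-31,34,33)
river: ρ → (33,32,-32)
river: ρ → (-32,32,33)
river: ρ → (33,34,-31)
river: ρ → (-31,28,36)
river: ρ → (36,44,-23)
river: ρ → (-23,48,32)
river: ρ → (32,16,-39)
river: ρ → (-39,62,9)
river: ρ → (9,64,-32)
river: ρ → (-32,64,9)
river: ρ → (9,62,-39)
closes: descent 1, river 16
min |a| on river = 9

9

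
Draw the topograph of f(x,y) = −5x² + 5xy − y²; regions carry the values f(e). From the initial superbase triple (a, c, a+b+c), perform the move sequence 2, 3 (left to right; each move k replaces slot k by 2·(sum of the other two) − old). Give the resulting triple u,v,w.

start (-5,-1,-1) = (f(1,0),f(0,1),f(1,1))
replace slot 2: 2·((-5)+(-1)) − (-1) = -11 → (-5,-11,-1)
replace slot 3: 2·((-5)+(-11)) − (-1) = -31 → (-5,-11,-31)

-5,-11,-31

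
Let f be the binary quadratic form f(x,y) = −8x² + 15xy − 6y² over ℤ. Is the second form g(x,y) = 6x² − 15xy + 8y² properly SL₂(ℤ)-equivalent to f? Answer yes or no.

D₁ = 33, D₂ = 33
river cycle of f (length 4): (1, 5, -2), (-2, 3, 3), (3, 3, -2), (-2, 5, 1)
river cycle of g (length 4): (-1, 5, 2), (2, 3, -3), (-3, 3, 2), (2, 5, -1)
cycles differ ⇒ inequivalent

no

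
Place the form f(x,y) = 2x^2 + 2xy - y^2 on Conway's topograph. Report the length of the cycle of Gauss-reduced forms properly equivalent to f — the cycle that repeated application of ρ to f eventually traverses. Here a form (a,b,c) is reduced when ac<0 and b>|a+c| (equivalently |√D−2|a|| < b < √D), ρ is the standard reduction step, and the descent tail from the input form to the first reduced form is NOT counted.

D = 12, ⌊√D⌋ = 3
river: ρ → (-1,2,2)
river: ρ → (2,2,-1)
ρ-cycle length = 2 (tail of 0 descent steps not counted)

2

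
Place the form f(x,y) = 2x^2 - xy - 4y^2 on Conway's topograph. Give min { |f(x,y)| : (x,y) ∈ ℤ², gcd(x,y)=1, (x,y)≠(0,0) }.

descent: ρ → (-4,1,2)
descent: ρ → (2,3,-3)  [lands on river]
river: ρ → (-3,3,2)
river: ρ → (2,5,-1)
river: ρ → (-1,5,2)
closes: descent 2, river 4
min |a| on river = 1

1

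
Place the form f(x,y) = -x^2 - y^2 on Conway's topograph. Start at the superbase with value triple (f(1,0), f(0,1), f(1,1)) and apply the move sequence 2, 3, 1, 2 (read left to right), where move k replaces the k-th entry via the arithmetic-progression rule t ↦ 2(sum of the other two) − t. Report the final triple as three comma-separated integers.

start (-1,-1,-2) = (f(1,0),f(0,1),f(1,1))
replace slot 2: 2·((-1)+(-2)) − (-1) = -5 → (-1,-5,-2)
replace slot 3: 2·((-1)+(-5)) − (-2) = -10 → (-1,-5,-10)
replace slot 1: 2·((-5)+(-10)) − (-1) = -29 → (-29,-5,-10)
replace slot 2: 2·((-29)+(-10)) − (-5) = -73 → (-29,-73,-10)

-29,-73,-10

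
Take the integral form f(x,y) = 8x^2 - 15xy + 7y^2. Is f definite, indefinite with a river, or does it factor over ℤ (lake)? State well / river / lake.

D = b²−4ac = (-15)² − 4·8·7 = 1
D = 1² is a perfect square ⇒ form factors over ℤ ⇒ lakes

lake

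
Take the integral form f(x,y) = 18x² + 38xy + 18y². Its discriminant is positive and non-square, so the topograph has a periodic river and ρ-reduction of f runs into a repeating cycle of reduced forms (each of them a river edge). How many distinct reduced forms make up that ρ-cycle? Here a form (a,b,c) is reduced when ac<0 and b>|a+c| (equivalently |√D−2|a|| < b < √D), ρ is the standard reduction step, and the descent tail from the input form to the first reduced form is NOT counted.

D = 148, ⌊√D⌋ = 12
descent: ρ → (18,-2,-2)
descent: ρ → (-2,10,6)  [lands on river]
river: ρ → (6,2,-6)
river: ρ → (-6,10,2)
river: ρ → (2,10,-6)
river: ρ → (-6,2,6)
river: ρ → (6,10,-2)
ρ-cycle length = 6 (tail of 2 descent steps not counted)

6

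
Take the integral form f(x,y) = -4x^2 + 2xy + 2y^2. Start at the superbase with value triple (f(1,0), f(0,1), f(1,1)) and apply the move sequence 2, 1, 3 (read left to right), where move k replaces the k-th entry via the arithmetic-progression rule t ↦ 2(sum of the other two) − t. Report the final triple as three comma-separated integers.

start (-4,2,0) = (f(1,0),f(0,1),f(1,1))
replace slot 2: 2·((-4)+0) − 2 = -10 → (-4,-10,0)
replace slot 1: 2·((-10)+0) − (-4) = -16 → (-16,-10,0)
replace slot 3: 2·((-16)+(-10)) − 0 = -52 → (-16,-10,-52)

-16,-10,-52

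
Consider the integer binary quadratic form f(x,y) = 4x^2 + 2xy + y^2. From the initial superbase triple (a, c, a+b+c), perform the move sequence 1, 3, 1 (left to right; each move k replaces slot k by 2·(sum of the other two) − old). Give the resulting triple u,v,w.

start (4,1,7) = (f(1,0),f(0,1),f(1,1))
replace slot 1: 2·(1+7) − 4 = 12 → (12,1,7)
replace slot 3: 2·(12+1) − 7 = 19 → (12,1,19)
replace slot 1: 2·(1+19) − 12 = 28 → (28,1,19)

28,1,19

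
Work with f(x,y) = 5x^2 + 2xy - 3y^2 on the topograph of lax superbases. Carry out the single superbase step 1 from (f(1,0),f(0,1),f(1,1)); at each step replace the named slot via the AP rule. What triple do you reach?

start (5,-3,4) = (f(1,0),f(0,1),f(1,1))
replace slot 1: 2·((-3)+4) − 5 = -3 → (-3,-3,4)

-3,-3,4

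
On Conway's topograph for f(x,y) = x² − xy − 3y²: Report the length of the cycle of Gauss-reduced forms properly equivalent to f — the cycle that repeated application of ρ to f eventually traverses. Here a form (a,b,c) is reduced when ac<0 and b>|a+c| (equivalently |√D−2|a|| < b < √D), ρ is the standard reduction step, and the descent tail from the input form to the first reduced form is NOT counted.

D = 13, ⌊√D⌋ = 3
descent: ρ → (-3,1,1)
descent: ρ → (1,3,-1)  [lands on river]
river: ρ → (-1,3,1)
ρ-cycle length = 2 (tail of 2 descent steps not counted)

2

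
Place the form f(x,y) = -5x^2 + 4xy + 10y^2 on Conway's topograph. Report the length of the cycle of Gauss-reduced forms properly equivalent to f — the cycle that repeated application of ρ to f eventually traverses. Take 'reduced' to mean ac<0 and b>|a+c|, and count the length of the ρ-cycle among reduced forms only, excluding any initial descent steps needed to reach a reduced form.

D = 216, ⌊√D⌋ = 14
descent: ρ → (10,-4,-5)
descent: ρ → (-5,14,1)  [lands on river]
river: ρ → (1,14,-5)
river: ρ → (-5,6,9)
river: ρ → (9,12,-2)
river: ρ → (-2,12,9)
river: ρ → (9,6,-5)
ρ-cycle length = 6 (tail of 2 descent steps not counted)

6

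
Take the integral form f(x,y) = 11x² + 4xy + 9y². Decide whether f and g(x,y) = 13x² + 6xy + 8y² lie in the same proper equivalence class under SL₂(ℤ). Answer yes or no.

D₁ = -380, D₂ = -380
f: flip: (11,4,9)→(9,-4,11)
f: reduced (well bottom): (9,-4,11) with a≤c, −a<b≤a
g: flip: (13,6,8)→(8,-6,13)
g: reduced (well bottom): (8,-6,13) with a≤c, −a<b≤a
reduced forms (9, -4, 11) vs (8, -6, 13) ⇒ inequivalent

no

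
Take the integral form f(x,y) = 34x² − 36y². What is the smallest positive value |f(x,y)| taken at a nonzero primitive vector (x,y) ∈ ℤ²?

descent: ρ → (-36,0,34)
descent: ρ → (34,68,-2)  [lands on river]
river: ρ → (-2,68,34)
closes: descent 2, river 2
min |a| on river = 2

2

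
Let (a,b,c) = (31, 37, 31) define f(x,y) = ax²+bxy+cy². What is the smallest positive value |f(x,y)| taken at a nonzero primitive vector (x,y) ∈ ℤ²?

translate: b→-25 (≡37 mod 62), so (31,37,31)→(31,-25,25)
flip: (31,-25,25)→(25,25,31)
reduced (well bottom): (25,25,31) with a≤c, −a<b≤a
well minimum = a = 25

25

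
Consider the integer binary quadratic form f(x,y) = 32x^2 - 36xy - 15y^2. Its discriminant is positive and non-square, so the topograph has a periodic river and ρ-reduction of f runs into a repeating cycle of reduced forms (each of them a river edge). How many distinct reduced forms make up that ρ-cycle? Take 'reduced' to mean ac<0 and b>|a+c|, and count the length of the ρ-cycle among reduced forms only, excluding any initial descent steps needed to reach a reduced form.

D = 3216, ⌊√D⌋ = 56
descent: ρ → (-15,36,32)  [lands on river]
river: ρ → (32,28,-19)
river: ρ → (-19,48,12)
river: ρ → (12,48,-19)
river: ρ → (-19,28,32)
river: ρ → (32,36,-15)
river: ρ → (-15,54,5)
river: ρ → (5,56,-4)
river: ρ → (-4,56,5)
river: ρ → (5,54,-15)
ρ-cycle length = 10 (tail of 1 descent step not counted)

10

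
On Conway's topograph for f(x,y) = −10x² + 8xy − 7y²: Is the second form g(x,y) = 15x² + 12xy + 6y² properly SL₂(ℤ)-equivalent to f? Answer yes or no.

D₁ = -216, D₂ = -216
f is negative-definite; reduce −f:
−f: flip: (10,-8,7)→(7,8,10)
−f: translate: b→-6 (≡8 mod 14), so (7,8,10)→(7,-6,9)
−f: reduced (well bottom): (7,-6,9) with a≤c, −a<b≤a
flip sign back: reduced form of f is (-7,6,-9)
g: flip: (15,12,6)→(6,-12,15)
g: translate: b→0 (≡-12 mod 12), so (6,-12,15)→(6,0,9)
g: reduced (well bottom): (6,0,9) with a≤c, −a<b≤a
reduced forms (-7, 6, -9) vs (6, 0, 9) ⇒ inequivalent

no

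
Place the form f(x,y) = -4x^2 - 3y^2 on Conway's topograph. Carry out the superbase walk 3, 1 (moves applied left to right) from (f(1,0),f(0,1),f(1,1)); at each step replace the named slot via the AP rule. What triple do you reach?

start (-4,-3,-7) = (f(1,0),f(0,1),f(1,1))
replace slot 3: 2·((-4)+(-3)) − (-7) = -7 → (-4,-3,-7)
replace slot 1: 2·((-3)+(-7)) − (-4) = -16 → (-16,-3,-7)

-16,-3,-7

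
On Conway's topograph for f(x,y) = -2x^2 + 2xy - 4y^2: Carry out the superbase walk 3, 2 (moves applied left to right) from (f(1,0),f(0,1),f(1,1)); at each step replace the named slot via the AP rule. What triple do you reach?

start (-2,-4,-4) = (f(1,0),f(0,1),f(1,1))
replace slot 3: 2·((-2)+(-4)) − (-4) = -8 → (-2,-4,-8)
replace slot 2: 2·((-2)+(-8)) − (-4) = -16 → (-2,-16,-8)

-2,-16,-8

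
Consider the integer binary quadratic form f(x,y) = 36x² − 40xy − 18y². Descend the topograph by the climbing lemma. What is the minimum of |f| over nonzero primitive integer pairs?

descent: ρ → (-18,40,36)  [lands on river]
river: ρ → (36,32,-22)
river: ρ → (-22,56,12)
river: ρ → (12,64,-2)
river: ρ → (-2,64,12)
river: ρ → (12,56,-22)
river: ρ → (-22,32,36)
river: ρ → (36,40,-18)
river: ρ → (-18,32,44)
river: ρ → (44,56,-6)
river: ρ → (-6,64,4)
river: ρ → (4,64,-6)
river: ρ → (-6,56,44)
river: ρ → (44,32,-18)
closes: descent 1, river 14
min |a| on river = 2

2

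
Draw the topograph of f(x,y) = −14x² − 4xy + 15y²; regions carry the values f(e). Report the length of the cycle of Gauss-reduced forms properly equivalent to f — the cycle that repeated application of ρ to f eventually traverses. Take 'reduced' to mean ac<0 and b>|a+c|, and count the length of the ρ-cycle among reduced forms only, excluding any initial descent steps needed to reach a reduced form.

D = 856, ⌊√D⌋ = 29
descent: ρ → (15,4,-14)  [lands on river]
river: ρ → (-14,24,5)
river: ρ → (5,26,-9)
river: ρ → (-9,28,2)
river: ρ → (2,28,-9)
river: ρ → (-9,26,5)
river: ρ → (5,24,-14)
river: ρ → (-14,4,15)
river: ρ → (15,26,-3)
river: ρ → (-3,28,6)
river: ρ → (6,20,-19)
river: ρ → (-19,18,7)
river: ρ → (7,24,-10)
river: ρ → (-10,16,15)
river: ρ → (15,14,-11)
river: ρ → (-11,8,18)
river: ρ → (18,28,-1)
river: ρ → (-1,28,18)
river: ρ → (18,8,-11)
river: ρ → (-11,14,15)
river: ρ → (15,16,-10)
river: ρ → (-10,24,7)
river: ρ → (7,18,-19)
river: ρ → (-19,20,6)
river: ρ → (6,28,-3)
river: ρ → (-3,26,15)
ρ-cycle length = 26 (tail of 1 descent step not counted)

26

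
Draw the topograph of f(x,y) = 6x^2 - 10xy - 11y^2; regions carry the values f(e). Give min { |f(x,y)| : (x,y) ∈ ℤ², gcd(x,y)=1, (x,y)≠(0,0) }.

descent: ρ → (-11,10,6)  [lands on river]
river: ρ → (6,14,-7)
river: ρ → (-7,14,6)
river: ρ → (6,10,-11)
river: ρ → (-11,12,5)
river: ρ → (5,18,-2)
river: ρ → (-2,18,5)
river: ρ → (5,12,-11)
closes: descent 1, river 8
min |a| on river = 2

2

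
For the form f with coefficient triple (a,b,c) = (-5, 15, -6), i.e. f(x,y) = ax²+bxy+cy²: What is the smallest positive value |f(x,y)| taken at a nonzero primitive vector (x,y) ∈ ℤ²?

descent: ρ → (-6,9,1)  [lands on river]
river: ρ → (1,9,-6)
river: ρ → (-6,3,4)
river: ρ → (4,5,-5)
river: ρ → (-5,5,4)
river: ρ → (4,3,-6)
closes: descent 1, river 6
min |a| on river = 1

1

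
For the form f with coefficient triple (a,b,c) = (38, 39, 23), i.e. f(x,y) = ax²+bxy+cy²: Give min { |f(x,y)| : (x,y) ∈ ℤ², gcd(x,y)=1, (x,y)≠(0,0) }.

translate: b→-37 (≡39 mod 76), so (38,39,23)→(38,-37,22)
flip: (38,-37,22)→(22,37,38)
translate: b→-7 (≡37 mod 44), so (22,37,38)→(22,-7,23)
reduced (well bottom): (22,-7,23) with a≤c, −a<b≤a
well minimum = a = 22

22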